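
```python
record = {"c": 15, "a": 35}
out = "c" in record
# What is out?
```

Trace (tracking out):
record = {'c': 15, 'a': 35}  # -> record = {'c': 15, 'a': 35}
out = 'c' in record  # -> out = True

Answer: True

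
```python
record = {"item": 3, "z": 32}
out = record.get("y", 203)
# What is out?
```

Answer: 203

Derivation:
Trace (tracking out):
record = {'item': 3, 'z': 32}  # -> record = {'item': 3, 'z': 32}
out = record.get('y', 203)  # -> out = 203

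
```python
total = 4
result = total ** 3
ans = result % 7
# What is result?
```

Answer: 64

Derivation:
Trace (tracking result):
total = 4  # -> total = 4
result = total ** 3  # -> result = 64
ans = result % 7  # -> ans = 1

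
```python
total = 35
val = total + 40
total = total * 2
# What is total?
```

Trace (tracking total):
total = 35  # -> total = 35
val = total + 40  # -> val = 75
total = total * 2  # -> total = 70

Answer: 70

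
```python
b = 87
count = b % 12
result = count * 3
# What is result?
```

Trace (tracking result):
b = 87  # -> b = 87
count = b % 12  # -> count = 3
result = count * 3  # -> result = 9

Answer: 9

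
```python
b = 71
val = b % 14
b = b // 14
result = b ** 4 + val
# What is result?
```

Trace (tracking result):
b = 71  # -> b = 71
val = b % 14  # -> val = 1
b = b // 14  # -> b = 5
result = b ** 4 + val  # -> result = 626

Answer: 626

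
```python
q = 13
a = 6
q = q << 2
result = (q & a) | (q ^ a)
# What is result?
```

Answer: 54

Derivation:
Trace (tracking result):
q = 13  # -> q = 13
a = 6  # -> a = 6
q = q << 2  # -> q = 52
result = q & a | q ^ a  # -> result = 54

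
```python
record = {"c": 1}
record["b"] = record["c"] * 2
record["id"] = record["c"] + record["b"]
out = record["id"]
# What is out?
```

Answer: 3

Derivation:
Trace (tracking out):
record = {'c': 1}  # -> record = {'c': 1}
record['b'] = record['c'] * 2  # -> record = {'c': 1, 'b': 2}
record['id'] = record['c'] + record['b']  # -> record = {'c': 1, 'b': 2, 'id': 3}
out = record['id']  # -> out = 3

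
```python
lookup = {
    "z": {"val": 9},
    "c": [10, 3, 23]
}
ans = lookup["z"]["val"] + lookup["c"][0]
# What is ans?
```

Answer: 19

Derivation:
Trace (tracking ans):
lookup = {'z': {'val': 9}, 'c': [10, 3, 23]}  # -> lookup = {'z': {'val': 9}, 'c': [10, 3, 23]}
ans = lookup['z']['val'] + lookup['c'][0]  # -> ans = 19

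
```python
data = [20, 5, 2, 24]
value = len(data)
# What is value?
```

Answer: 4

Derivation:
Trace (tracking value):
data = [20, 5, 2, 24]  # -> data = [20, 5, 2, 24]
value = len(data)  # -> value = 4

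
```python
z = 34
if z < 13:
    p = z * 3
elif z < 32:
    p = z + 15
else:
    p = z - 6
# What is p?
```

Trace (tracking p):
z = 34  # -> z = 34
if z < 13:  # condition is False
elif z < 32:  # condition is False
else:
    p = z - 6  # -> p = 28

Answer: 28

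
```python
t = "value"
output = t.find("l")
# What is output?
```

Trace (tracking output):
t = 'value'  # -> t = 'value'
output = t.find('l')  # -> output = 2

Answer: 2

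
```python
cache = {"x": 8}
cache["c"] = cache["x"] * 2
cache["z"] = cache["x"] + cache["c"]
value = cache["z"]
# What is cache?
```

Trace (tracking cache):
cache = {'x': 8}  # -> cache = {'x': 8}
cache['c'] = cache['x'] * 2  # -> cache = {'x': 8, 'c': 16}
cache['z'] = cache['x'] + cache['c']  # -> cache = {'x': 8, 'c': 16, 'z': 24}
value = cache['z']  # -> value = 24

Answer: {'x': 8, 'c': 16, 'z': 24}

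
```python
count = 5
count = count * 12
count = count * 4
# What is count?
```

Answer: 240

Derivation:
Trace (tracking count):
count = 5  # -> count = 5
count = count * 12  # -> count = 60
count = count * 4  # -> count = 240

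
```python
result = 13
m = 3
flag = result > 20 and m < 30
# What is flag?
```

Trace (tracking flag):
result = 13  # -> result = 13
m = 3  # -> m = 3
flag = result > 20 and m < 30  # -> flag = False

Answer: False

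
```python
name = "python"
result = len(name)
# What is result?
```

Trace (tracking result):
name = 'python'  # -> name = 'python'
result = len(name)  # -> result = 6

Answer: 6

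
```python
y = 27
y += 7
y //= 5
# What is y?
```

Answer: 6

Derivation:
Trace (tracking y):
y = 27  # -> y = 27
y += 7  # -> y = 34
y //= 5  # -> y = 6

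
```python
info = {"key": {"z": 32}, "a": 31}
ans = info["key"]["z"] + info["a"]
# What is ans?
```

Trace (tracking ans):
info = {'key': {'z': 32}, 'a': 31}  # -> info = {'key': {'z': 32}, 'a': 31}
ans = info['key']['z'] + info['a']  # -> ans = 63

Answer: 63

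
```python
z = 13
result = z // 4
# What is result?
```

Answer: 3

Derivation:
Trace (tracking result):
z = 13  # -> z = 13
result = z // 4  # -> result = 3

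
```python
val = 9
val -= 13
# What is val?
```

Answer: -4

Derivation:
Trace (tracking val):
val = 9  # -> val = 9
val -= 13  # -> val = -4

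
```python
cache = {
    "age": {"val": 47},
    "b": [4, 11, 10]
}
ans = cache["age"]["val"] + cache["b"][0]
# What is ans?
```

Trace (tracking ans):
cache = {'age': {'val': 47}, 'b': [4, 11, 10]}  # -> cache = {'age': {'val': 47}, 'b': [4, 11, 10]}
ans = cache['age']['val'] + cache['b'][0]  # -> ans = 51

Answer: 51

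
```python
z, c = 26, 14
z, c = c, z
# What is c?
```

Trace (tracking c):
z, c = (26, 14)  # -> z = 26, c = 14
z, c = (c, z)  # -> z = 14, c = 26

Answer: 26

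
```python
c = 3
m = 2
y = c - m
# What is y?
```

Trace (tracking y):
c = 3  # -> c = 3
m = 2  # -> m = 2
y = c - m  # -> y = 1

Answer: 1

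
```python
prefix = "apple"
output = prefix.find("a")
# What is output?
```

Answer: 0

Derivation:
Trace (tracking output):
prefix = 'apple'  # -> prefix = 'apple'
output = prefix.find('a')  # -> output = 0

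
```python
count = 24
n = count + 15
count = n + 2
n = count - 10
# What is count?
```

Answer: 41

Derivation:
Trace (tracking count):
count = 24  # -> count = 24
n = count + 15  # -> n = 39
count = n + 2  # -> count = 41
n = count - 10  # -> n = 31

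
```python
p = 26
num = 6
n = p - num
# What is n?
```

Answer: 20

Derivation:
Trace (tracking n):
p = 26  # -> p = 26
num = 6  # -> num = 6
n = p - num  # -> n = 20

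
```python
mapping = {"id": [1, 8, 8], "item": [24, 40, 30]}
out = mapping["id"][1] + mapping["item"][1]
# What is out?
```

Answer: 48

Derivation:
Trace (tracking out):
mapping = {'id': [1, 8, 8], 'item': [24, 40, 30]}  # -> mapping = {'id': [1, 8, 8], 'item': [24, 40, 30]}
out = mapping['id'][1] + mapping['item'][1]  # -> out = 48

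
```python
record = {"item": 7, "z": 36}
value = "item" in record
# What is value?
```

Answer: True

Derivation:
Trace (tracking value):
record = {'item': 7, 'z': 36}  # -> record = {'item': 7, 'z': 36}
value = 'item' in record  # -> value = True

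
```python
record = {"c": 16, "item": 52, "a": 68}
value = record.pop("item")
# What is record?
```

Answer: {'c': 16, 'a': 68}

Derivation:
Trace (tracking record):
record = {'c': 16, 'item': 52, 'a': 68}  # -> record = {'c': 16, 'item': 52, 'a': 68}
value = record.pop('item')  # -> value = 52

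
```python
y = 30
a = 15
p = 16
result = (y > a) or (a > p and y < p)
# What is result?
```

Trace (tracking result):
y = 30  # -> y = 30
a = 15  # -> a = 15
p = 16  # -> p = 16
result = y > a or (a > p and y < p)  # -> result = True

Answer: True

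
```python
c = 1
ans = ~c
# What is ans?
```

Answer: -2

Derivation:
Trace (tracking ans):
c = 1  # -> c = 1
ans = ~c  # -> ans = -2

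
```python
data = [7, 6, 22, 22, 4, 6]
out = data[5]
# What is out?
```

Trace (tracking out):
data = [7, 6, 22, 22, 4, 6]  # -> data = [7, 6, 22, 22, 4, 6]
out = data[5]  # -> out = 6

Answer: 6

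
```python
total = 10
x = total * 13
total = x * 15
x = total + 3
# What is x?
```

Trace (tracking x):
total = 10  # -> total = 10
x = total * 13  # -> x = 130
total = x * 15  # -> total = 1950
x = total + 3  # -> x = 1953

Answer: 1953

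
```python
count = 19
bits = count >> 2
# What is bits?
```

Trace (tracking bits):
count = 19  # -> count = 19
bits = count >> 2  # -> bits = 4

Answer: 4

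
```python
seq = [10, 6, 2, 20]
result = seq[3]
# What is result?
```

Answer: 20

Derivation:
Trace (tracking result):
seq = [10, 6, 2, 20]  # -> seq = [10, 6, 2, 20]
result = seq[3]  # -> result = 20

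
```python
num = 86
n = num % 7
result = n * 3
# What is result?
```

Trace (tracking result):
num = 86  # -> num = 86
n = num % 7  # -> n = 2
result = n * 3  # -> result = 6

Answer: 6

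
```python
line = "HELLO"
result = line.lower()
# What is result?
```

Trace (tracking result):
line = 'HELLO'  # -> line = 'HELLO'
result = line.lower()  # -> result = 'hello'

Answer: 'hello'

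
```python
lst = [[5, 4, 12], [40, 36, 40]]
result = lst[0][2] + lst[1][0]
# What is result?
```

Trace (tracking result):
lst = [[5, 4, 12], [40, 36, 40]]  # -> lst = [[5, 4, 12], [40, 36, 40]]
result = lst[0][2] + lst[1][0]  # -> result = 52

Answer: 52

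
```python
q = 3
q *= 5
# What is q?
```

Answer: 15

Derivation:
Trace (tracking q):
q = 3  # -> q = 3
q *= 5  # -> q = 15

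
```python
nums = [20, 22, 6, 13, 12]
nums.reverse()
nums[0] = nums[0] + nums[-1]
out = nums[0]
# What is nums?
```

Answer: [32, 13, 6, 22, 20]

Derivation:
Trace (tracking nums):
nums = [20, 22, 6, 13, 12]  # -> nums = [20, 22, 6, 13, 12]
nums.reverse()  # -> nums = [12, 13, 6, 22, 20]
nums[0] = nums[0] + nums[-1]  # -> nums = [32, 13, 6, 22, 20]
out = nums[0]  # -> out = 32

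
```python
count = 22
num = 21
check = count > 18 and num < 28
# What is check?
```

Trace (tracking check):
count = 22  # -> count = 22
num = 21  # -> num = 21
check = count > 18 and num < 28  # -> check = True

Answer: True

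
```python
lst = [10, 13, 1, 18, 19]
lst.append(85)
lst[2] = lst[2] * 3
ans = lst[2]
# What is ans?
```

Answer: 3

Derivation:
Trace (tracking ans):
lst = [10, 13, 1, 18, 19]  # -> lst = [10, 13, 1, 18, 19]
lst.append(85)  # -> lst = [10, 13, 1, 18, 19, 85]
lst[2] = lst[2] * 3  # -> lst = [10, 13, 3, 18, 19, 85]
ans = lst[2]  # -> ans = 3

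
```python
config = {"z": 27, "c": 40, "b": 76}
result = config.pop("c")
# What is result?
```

Answer: 40

Derivation:
Trace (tracking result):
config = {'z': 27, 'c': 40, 'b': 76}  # -> config = {'z': 27, 'c': 40, 'b': 76}
result = config.pop('c')  # -> result = 40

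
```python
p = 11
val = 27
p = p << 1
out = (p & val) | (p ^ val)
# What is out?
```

Answer: 31

Derivation:
Trace (tracking out):
p = 11  # -> p = 11
val = 27  # -> val = 27
p = p << 1  # -> p = 22
out = p & val | p ^ val  # -> out = 31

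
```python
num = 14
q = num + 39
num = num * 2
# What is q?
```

Answer: 53

Derivation:
Trace (tracking q):
num = 14  # -> num = 14
q = num + 39  # -> q = 53
num = num * 2  # -> num = 28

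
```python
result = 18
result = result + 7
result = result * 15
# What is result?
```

Answer: 375

Derivation:
Trace (tracking result):
result = 18  # -> result = 18
result = result + 7  # -> result = 25
result = result * 15  # -> result = 375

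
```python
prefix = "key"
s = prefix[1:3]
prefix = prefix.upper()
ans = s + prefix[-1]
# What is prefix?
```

Answer: 'KEY'

Derivation:
Trace (tracking prefix):
prefix = 'key'  # -> prefix = 'key'
s = prefix[1:3]  # -> s = 'ey'
prefix = prefix.upper()  # -> prefix = 'KEY'
ans = s + prefix[-1]  # -> ans = 'eyY'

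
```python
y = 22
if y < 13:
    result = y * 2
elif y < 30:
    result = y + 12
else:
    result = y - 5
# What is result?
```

Answer: 34

Derivation:
Trace (tracking result):
y = 22  # -> y = 22
if y < 13:  # condition is False
elif y < 30:  # condition is True
    result = y + 12  # -> result = 34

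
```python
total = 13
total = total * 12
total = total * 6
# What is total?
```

Trace (tracking total):
total = 13  # -> total = 13
total = total * 12  # -> total = 156
total = total * 6  # -> total = 936

Answer: 936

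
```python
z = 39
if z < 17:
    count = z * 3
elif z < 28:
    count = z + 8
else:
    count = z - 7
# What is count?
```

Trace (tracking count):
z = 39  # -> z = 39
if z < 17:  # condition is False
elif z < 28:  # condition is False
else:
    count = z - 7  # -> count = 32

Answer: 32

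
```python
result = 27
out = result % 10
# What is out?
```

Trace (tracking out):
result = 27  # -> result = 27
out = result % 10  # -> out = 7

Answer: 7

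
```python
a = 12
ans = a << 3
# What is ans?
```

Trace (tracking ans):
a = 12  # -> a = 12
ans = a << 3  # -> ans = 96

Answer: 96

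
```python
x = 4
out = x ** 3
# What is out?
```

Trace (tracking out):
x = 4  # -> x = 4
out = x ** 3  # -> out = 64

Answer: 64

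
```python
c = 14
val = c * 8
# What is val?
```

Answer: 112

Derivation:
Trace (tracking val):
c = 14  # -> c = 14
val = c * 8  # -> val = 112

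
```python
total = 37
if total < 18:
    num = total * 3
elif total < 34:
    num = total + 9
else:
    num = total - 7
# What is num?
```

Answer: 30

Derivation:
Trace (tracking num):
total = 37  # -> total = 37
if total < 18:  # condition is False
elif total < 34:  # condition is False
else:
    num = total - 7  # -> num = 30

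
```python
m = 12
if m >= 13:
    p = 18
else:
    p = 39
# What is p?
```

Answer: 39

Derivation:
Trace (tracking p):
m = 12  # -> m = 12
if m >= 13:  # condition is False
else:
    p = 39  # -> p = 39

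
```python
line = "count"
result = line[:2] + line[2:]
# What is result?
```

Answer: 'count'

Derivation:
Trace (tracking result):
line = 'count'  # -> line = 'count'
result = line[:2] + line[2:]  # -> result = 'count'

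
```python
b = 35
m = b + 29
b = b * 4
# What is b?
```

Trace (tracking b):
b = 35  # -> b = 35
m = b + 29  # -> m = 64
b = b * 4  # -> b = 140

Answer: 140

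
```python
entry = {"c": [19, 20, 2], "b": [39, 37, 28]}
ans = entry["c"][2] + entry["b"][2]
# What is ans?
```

Answer: 30

Derivation:
Trace (tracking ans):
entry = {'c': [19, 20, 2], 'b': [39, 37, 28]}  # -> entry = {'c': [19, 20, 2], 'b': [39, 37, 28]}
ans = entry['c'][2] + entry['b'][2]  # -> ans = 30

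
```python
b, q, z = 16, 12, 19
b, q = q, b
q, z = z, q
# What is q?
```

Answer: 19

Derivation:
Trace (tracking q):
b, q, z = (16, 12, 19)  # -> b = 16, q = 12, z = 19
b, q = (q, b)  # -> b = 12, q = 16
q, z = (z, q)  # -> q = 19, z = 16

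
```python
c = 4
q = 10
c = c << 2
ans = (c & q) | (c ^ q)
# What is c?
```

Answer: 16

Derivation:
Trace (tracking c):
c = 4  # -> c = 4
q = 10  # -> q = 10
c = c << 2  # -> c = 16
ans = c & q | c ^ q  # -> ans = 26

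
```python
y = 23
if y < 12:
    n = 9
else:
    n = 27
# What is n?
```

Answer: 27

Derivation:
Trace (tracking n):
y = 23  # -> y = 23
if y < 12:  # condition is False
else:
    n = 27  # -> n = 27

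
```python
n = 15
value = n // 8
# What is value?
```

Trace (tracking value):
n = 15  # -> n = 15
value = n // 8  # -> value = 1

Answer: 1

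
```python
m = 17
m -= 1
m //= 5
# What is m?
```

Trace (tracking m):
m = 17  # -> m = 17
m -= 1  # -> m = 16
m //= 5  # -> m = 3

Answer: 3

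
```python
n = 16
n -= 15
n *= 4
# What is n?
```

Trace (tracking n):
n = 16  # -> n = 16
n -= 15  # -> n = 1
n *= 4  # -> n = 4

Answer: 4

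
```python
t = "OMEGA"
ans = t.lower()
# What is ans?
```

Trace (tracking ans):
t = 'OMEGA'  # -> t = 'OMEGA'
ans = t.lower()  # -> ans = 'omega'

Answer: 'omega'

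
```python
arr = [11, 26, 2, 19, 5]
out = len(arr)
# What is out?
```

Answer: 5

Derivation:
Trace (tracking out):
arr = [11, 26, 2, 19, 5]  # -> arr = [11, 26, 2, 19, 5]
out = len(arr)  # -> out = 5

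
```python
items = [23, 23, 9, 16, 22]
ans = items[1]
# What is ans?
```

Answer: 23

Derivation:
Trace (tracking ans):
items = [23, 23, 9, 16, 22]  # -> items = [23, 23, 9, 16, 22]
ans = items[1]  # -> ans = 23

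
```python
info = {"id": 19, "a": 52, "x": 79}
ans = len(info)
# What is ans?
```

Trace (tracking ans):
info = {'id': 19, 'a': 52, 'x': 79}  # -> info = {'id': 19, 'a': 52, 'x': 79}
ans = len(info)  # -> ans = 3

Answer: 3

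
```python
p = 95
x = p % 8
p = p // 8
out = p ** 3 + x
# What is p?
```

Answer: 11

Derivation:
Trace (tracking p):
p = 95  # -> p = 95
x = p % 8  # -> x = 7
p = p // 8  # -> p = 11
out = p ** 3 + x  # -> out = 1338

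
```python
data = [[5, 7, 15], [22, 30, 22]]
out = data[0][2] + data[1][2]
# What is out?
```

Answer: 37

Derivation:
Trace (tracking out):
data = [[5, 7, 15], [22, 30, 22]]  # -> data = [[5, 7, 15], [22, 30, 22]]
out = data[0][2] + data[1][2]  # -> out = 37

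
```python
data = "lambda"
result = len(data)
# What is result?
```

Answer: 6

Derivation:
Trace (tracking result):
data = 'lambda'  # -> data = 'lambda'
result = len(data)  # -> result = 6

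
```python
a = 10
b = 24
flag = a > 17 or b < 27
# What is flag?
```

Trace (tracking flag):
a = 10  # -> a = 10
b = 24  # -> b = 24
flag = a > 17 or b < 27  # -> flag = True

Answer: True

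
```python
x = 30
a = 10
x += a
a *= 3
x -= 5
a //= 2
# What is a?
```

Answer: 15

Derivation:
Trace (tracking a):
x = 30  # -> x = 30
a = 10  # -> a = 10
x += a  # -> x = 40
a *= 3  # -> a = 30
x -= 5  # -> x = 35
a //= 2  # -> a = 15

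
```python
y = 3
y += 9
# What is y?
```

Trace (tracking y):
y = 3  # -> y = 3
y += 9  # -> y = 12

Answer: 12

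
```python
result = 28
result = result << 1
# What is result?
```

Trace (tracking result):
result = 28  # -> result = 28
result = result << 1  # -> result = 56

Answer: 56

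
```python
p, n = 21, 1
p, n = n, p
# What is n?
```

Answer: 21

Derivation:
Trace (tracking n):
p, n = (21, 1)  # -> p = 21, n = 1
p, n = (n, p)  # -> p = 1, n = 21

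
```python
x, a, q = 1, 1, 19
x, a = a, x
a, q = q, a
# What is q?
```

Answer: 1

Derivation:
Trace (tracking q):
x, a, q = (1, 1, 19)  # -> x = 1, a = 1, q = 19
x, a = (a, x)  # -> x = 1, a = 1
a, q = (q, a)  # -> a = 19, q = 1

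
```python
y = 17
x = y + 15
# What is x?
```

Trace (tracking x):
y = 17  # -> y = 17
x = y + 15  # -> x = 32

Answer: 32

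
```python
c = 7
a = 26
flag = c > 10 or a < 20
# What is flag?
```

Trace (tracking flag):
c = 7  # -> c = 7
a = 26  # -> a = 26
flag = c > 10 or a < 20  # -> flag = False

Answer: False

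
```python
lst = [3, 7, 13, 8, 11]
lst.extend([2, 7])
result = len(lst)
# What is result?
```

Trace (tracking result):
lst = [3, 7, 13, 8, 11]  # -> lst = [3, 7, 13, 8, 11]
lst.extend([2, 7])  # -> lst = [3, 7, 13, 8, 11, 2, 7]
result = len(lst)  # -> result = 7

Answer: 7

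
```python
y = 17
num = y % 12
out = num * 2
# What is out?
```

Answer: 10

Derivation:
Trace (tracking out):
y = 17  # -> y = 17
num = y % 12  # -> num = 5
out = num * 2  # -> out = 10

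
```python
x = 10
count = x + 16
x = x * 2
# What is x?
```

Answer: 20

Derivation:
Trace (tracking x):
x = 10  # -> x = 10
count = x + 16  # -> count = 26
x = x * 2  # -> x = 20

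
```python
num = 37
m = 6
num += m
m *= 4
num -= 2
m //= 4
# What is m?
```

Answer: 6

Derivation:
Trace (tracking m):
num = 37  # -> num = 37
m = 6  # -> m = 6
num += m  # -> num = 43
m *= 4  # -> m = 24
num -= 2  # -> num = 41
m //= 4  # -> m = 6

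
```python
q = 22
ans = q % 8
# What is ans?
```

Trace (tracking ans):
q = 22  # -> q = 22
ans = q % 8  # -> ans = 6

Answer: 6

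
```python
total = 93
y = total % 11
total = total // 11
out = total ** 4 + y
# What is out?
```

Answer: 4101

Derivation:
Trace (tracking out):
total = 93  # -> total = 93
y = total % 11  # -> y = 5
total = total // 11  # -> total = 8
out = total ** 4 + y  # -> out = 4101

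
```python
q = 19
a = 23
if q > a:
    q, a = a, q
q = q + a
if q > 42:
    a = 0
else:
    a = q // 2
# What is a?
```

Trace (tracking a):
q = 19  # -> q = 19
a = 23  # -> a = 23
if q > a:  # condition is False
q = q + a  # -> q = 42
if q > 42:  # condition is False
else:
    a = q // 2  # -> a = 21

Answer: 21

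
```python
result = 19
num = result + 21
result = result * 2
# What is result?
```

Answer: 38

Derivation:
Trace (tracking result):
result = 19  # -> result = 19
num = result + 21  # -> num = 40
result = result * 2  # -> result = 38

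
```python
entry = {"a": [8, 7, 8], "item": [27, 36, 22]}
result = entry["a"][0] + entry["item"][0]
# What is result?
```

Answer: 35

Derivation:
Trace (tracking result):
entry = {'a': [8, 7, 8], 'item': [27, 36, 22]}  # -> entry = {'a': [8, 7, 8], 'item': [27, 36, 22]}
result = entry['a'][0] + entry['item'][0]  # -> result = 35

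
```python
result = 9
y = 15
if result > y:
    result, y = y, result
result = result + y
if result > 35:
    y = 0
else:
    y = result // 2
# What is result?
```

Answer: 24

Derivation:
Trace (tracking result):
result = 9  # -> result = 9
y = 15  # -> y = 15
if result > y:  # condition is False
result = result + y  # -> result = 24
if result > 35:  # condition is False
else:
    y = result // 2  # -> y = 12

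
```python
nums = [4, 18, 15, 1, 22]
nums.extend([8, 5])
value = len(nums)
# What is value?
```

Answer: 7

Derivation:
Trace (tracking value):
nums = [4, 18, 15, 1, 22]  # -> nums = [4, 18, 15, 1, 22]
nums.extend([8, 5])  # -> nums = [4, 18, 15, 1, 22, 8, 5]
value = len(nums)  # -> value = 7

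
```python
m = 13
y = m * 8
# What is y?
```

Trace (tracking y):
m = 13  # -> m = 13
y = m * 8  # -> y = 104

Answer: 104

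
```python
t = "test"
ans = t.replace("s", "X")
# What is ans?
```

Answer: 'teXt'

Derivation:
Trace (tracking ans):
t = 'test'  # -> t = 'test'
ans = t.replace('s', 'X')  # -> ans = 'teXt'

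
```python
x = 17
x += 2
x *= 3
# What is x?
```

Answer: 57

Derivation:
Trace (tracking x):
x = 17  # -> x = 17
x += 2  # -> x = 19
x *= 3  # -> x = 57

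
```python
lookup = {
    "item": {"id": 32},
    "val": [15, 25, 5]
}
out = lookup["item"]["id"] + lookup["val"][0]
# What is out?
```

Trace (tracking out):
lookup = {'item': {'id': 32}, 'val': [15, 25, 5]}  # -> lookup = {'item': {'id': 32}, 'val': [15, 25, 5]}
out = lookup['item']['id'] + lookup['val'][0]  # -> out = 47

Answer: 47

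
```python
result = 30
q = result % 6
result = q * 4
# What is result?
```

Trace (tracking result):
result = 30  # -> result = 30
q = result % 6  # -> q = 0
result = q * 4  # -> result = 0

Answer: 0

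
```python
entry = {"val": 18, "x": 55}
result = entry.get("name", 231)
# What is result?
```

Trace (tracking result):
entry = {'val': 18, 'x': 55}  # -> entry = {'val': 18, 'x': 55}
result = entry.get('name', 231)  # -> result = 231

Answer: 231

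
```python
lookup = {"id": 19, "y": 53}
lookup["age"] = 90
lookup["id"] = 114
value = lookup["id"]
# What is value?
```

Answer: 114

Derivation:
Trace (tracking value):
lookup = {'id': 19, 'y': 53}  # -> lookup = {'id': 19, 'y': 53}
lookup['age'] = 90  # -> lookup = {'id': 19, 'y': 53, 'age': 90}
lookup['id'] = 114  # -> lookup = {'id': 114, 'y': 53, 'age': 90}
value = lookup['id']  # -> value = 114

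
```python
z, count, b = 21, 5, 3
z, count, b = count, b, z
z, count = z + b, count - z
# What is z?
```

Trace (tracking z):
z, count, b = (21, 5, 3)  # -> z = 21, count = 5, b = 3
z, count, b = (count, b, z)  # -> z = 5, count = 3, b = 21
z, count = (z + b, count - z)  # -> z = 26, count = -2

Answer: 26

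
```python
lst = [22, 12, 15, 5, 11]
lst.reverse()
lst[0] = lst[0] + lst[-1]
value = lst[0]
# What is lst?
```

Answer: [33, 5, 15, 12, 22]

Derivation:
Trace (tracking lst):
lst = [22, 12, 15, 5, 11]  # -> lst = [22, 12, 15, 5, 11]
lst.reverse()  # -> lst = [11, 5, 15, 12, 22]
lst[0] = lst[0] + lst[-1]  # -> lst = [33, 5, 15, 12, 22]
value = lst[0]  # -> value = 33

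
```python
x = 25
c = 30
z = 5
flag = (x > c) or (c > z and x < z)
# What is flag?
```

Answer: False

Derivation:
Trace (tracking flag):
x = 25  # -> x = 25
c = 30  # -> c = 30
z = 5  # -> z = 5
flag = x > c or (c > z and x < z)  # -> flag = False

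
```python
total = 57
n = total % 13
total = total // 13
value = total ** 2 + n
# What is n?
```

Answer: 5

Derivation:
Trace (tracking n):
total = 57  # -> total = 57
n = total % 13  # -> n = 5
total = total // 13  # -> total = 4
value = total ** 2 + n  # -> value = 21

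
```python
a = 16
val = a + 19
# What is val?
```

Trace (tracking val):
a = 16  # -> a = 16
val = a + 19  # -> val = 35

Answer: 35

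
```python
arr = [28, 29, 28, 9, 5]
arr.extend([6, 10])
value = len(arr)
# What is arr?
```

Answer: [28, 29, 28, 9, 5, 6, 10]

Derivation:
Trace (tracking arr):
arr = [28, 29, 28, 9, 5]  # -> arr = [28, 29, 28, 9, 5]
arr.extend([6, 10])  # -> arr = [28, 29, 28, 9, 5, 6, 10]
value = len(arr)  # -> value = 7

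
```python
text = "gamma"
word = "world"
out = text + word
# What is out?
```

Answer: 'gammaworld'

Derivation:
Trace (tracking out):
text = 'gamma'  # -> text = 'gamma'
word = 'world'  # -> word = 'world'
out = text + word  # -> out = 'gammaworld'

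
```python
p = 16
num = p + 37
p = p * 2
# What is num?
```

Trace (tracking num):
p = 16  # -> p = 16
num = p + 37  # -> num = 53
p = p * 2  # -> p = 32

Answer: 53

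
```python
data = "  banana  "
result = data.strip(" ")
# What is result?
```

Trace (tracking result):
data = '  banana  '  # -> data = '  banana  '
result = data.strip(' ')  # -> result = 'banana'

Answer: 'banana'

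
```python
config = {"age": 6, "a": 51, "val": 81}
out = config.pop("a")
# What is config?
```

Answer: {'age': 6, 'val': 81}

Derivation:
Trace (tracking config):
config = {'age': 6, 'a': 51, 'val': 81}  # -> config = {'age': 6, 'a': 51, 'val': 81}
out = config.pop('a')  # -> out = 51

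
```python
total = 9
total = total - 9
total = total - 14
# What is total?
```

Trace (tracking total):
total = 9  # -> total = 9
total = total - 9  # -> total = 0
total = total - 14  # -> total = -14

Answer: -14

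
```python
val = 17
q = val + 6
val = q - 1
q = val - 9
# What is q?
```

Answer: 13

Derivation:
Trace (tracking q):
val = 17  # -> val = 17
q = val + 6  # -> q = 23
val = q - 1  # -> val = 22
q = val - 9  # -> q = 13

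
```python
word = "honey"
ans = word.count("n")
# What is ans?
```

Trace (tracking ans):
word = 'honey'  # -> word = 'honey'
ans = word.count('n')  # -> ans = 1

Answer: 1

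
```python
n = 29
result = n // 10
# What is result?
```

Trace (tracking result):
n = 29  # -> n = 29
result = n // 10  # -> result = 2

Answer: 2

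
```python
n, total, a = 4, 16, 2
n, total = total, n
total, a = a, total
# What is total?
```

Answer: 2

Derivation:
Trace (tracking total):
n, total, a = (4, 16, 2)  # -> n = 4, total = 16, a = 2
n, total = (total, n)  # -> n = 16, total = 4
total, a = (a, total)  # -> total = 2, a = 4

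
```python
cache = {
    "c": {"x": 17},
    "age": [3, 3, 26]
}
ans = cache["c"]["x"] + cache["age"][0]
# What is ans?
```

Answer: 20

Derivation:
Trace (tracking ans):
cache = {'c': {'x': 17}, 'age': [3, 3, 26]}  # -> cache = {'c': {'x': 17}, 'age': [3, 3, 26]}
ans = cache['c']['x'] + cache['age'][0]  # -> ans = 20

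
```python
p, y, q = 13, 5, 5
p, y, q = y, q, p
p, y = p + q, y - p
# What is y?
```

Answer: 0

Derivation:
Trace (tracking y):
p, y, q = (13, 5, 5)  # -> p = 13, y = 5, q = 5
p, y, q = (y, q, p)  # -> p = 5, y = 5, q = 13
p, y = (p + q, y - p)  # -> p = 18, y = 0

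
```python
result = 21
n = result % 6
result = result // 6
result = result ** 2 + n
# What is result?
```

Trace (tracking result):
result = 21  # -> result = 21
n = result % 6  # -> n = 3
result = result // 6  # -> result = 3
result = result ** 2 + n  # -> result = 12

Answer: 12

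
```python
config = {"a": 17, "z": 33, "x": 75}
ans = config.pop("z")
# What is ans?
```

Trace (tracking ans):
config = {'a': 17, 'z': 33, 'x': 75}  # -> config = {'a': 17, 'z': 33, 'x': 75}
ans = config.pop('z')  # -> ans = 33

Answer: 33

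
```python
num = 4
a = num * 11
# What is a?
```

Trace (tracking a):
num = 4  # -> num = 4
a = num * 11  # -> a = 44

Answer: 44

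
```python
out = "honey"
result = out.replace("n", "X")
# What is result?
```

Trace (tracking result):
out = 'honey'  # -> out = 'honey'
result = out.replace('n', 'X')  # -> result = 'hoXey'

Answer: 'hoXey'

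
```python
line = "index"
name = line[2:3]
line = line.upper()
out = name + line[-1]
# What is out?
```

Trace (tracking out):
line = 'index'  # -> line = 'index'
name = line[2:3]  # -> name = 'd'
line = line.upper()  # -> line = 'INDEX'
out = name + line[-1]  # -> out = 'dX'

Answer: 'dX'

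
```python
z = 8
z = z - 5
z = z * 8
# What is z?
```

Answer: 24

Derivation:
Trace (tracking z):
z = 8  # -> z = 8
z = z - 5  # -> z = 3
z = z * 8  # -> z = 24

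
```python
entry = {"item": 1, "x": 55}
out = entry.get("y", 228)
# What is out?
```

Answer: 228

Derivation:
Trace (tracking out):
entry = {'item': 1, 'x': 55}  # -> entry = {'item': 1, 'x': 55}
out = entry.get('y', 228)  # -> out = 228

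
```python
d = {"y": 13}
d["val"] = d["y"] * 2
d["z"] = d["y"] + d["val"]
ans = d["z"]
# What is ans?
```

Answer: 39

Derivation:
Trace (tracking ans):
d = {'y': 13}  # -> d = {'y': 13}
d['val'] = d['y'] * 2  # -> d = {'y': 13, 'val': 26}
d['z'] = d['y'] + d['val']  # -> d = {'y': 13, 'val': 26, 'z': 39}
ans = d['z']  # -> ans = 39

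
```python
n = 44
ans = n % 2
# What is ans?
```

Trace (tracking ans):
n = 44  # -> n = 44
ans = n % 2  # -> ans = 0

Answer: 0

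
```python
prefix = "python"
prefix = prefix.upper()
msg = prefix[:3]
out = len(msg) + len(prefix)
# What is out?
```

Trace (tracking out):
prefix = 'python'  # -> prefix = 'python'
prefix = prefix.upper()  # -> prefix = 'PYTHON'
msg = prefix[:3]  # -> msg = 'PYT'
out = len(msg) + len(prefix)  # -> out = 9

Answer: 9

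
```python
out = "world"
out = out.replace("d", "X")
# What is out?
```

Trace (tracking out):
out = 'world'  # -> out = 'world'
out = out.replace('d', 'X')  # -> out = 'worlX'

Answer: 'worlX'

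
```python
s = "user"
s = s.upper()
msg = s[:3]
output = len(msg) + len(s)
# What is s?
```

Trace (tracking s):
s = 'user'  # -> s = 'user'
s = s.upper()  # -> s = 'USER'
msg = s[:3]  # -> msg = 'USE'
output = len(msg) + len(s)  # -> output = 7

Answer: 'USER'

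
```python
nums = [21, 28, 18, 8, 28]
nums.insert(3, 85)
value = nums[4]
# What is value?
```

Trace (tracking value):
nums = [21, 28, 18, 8, 28]  # -> nums = [21, 28, 18, 8, 28]
nums.insert(3, 85)  # -> nums = [21, 28, 18, 85, 8, 28]
value = nums[4]  # -> value = 8

Answer: 8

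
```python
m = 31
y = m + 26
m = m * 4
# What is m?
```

Answer: 124

Derivation:
Trace (tracking m):
m = 31  # -> m = 31
y = m + 26  # -> y = 57
m = m * 4  # -> m = 124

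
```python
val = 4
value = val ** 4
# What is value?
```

Trace (tracking value):
val = 4  # -> val = 4
value = val ** 4  # -> value = 256

Answer: 256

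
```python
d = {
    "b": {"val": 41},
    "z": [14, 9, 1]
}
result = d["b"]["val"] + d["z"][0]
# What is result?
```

Trace (tracking result):
d = {'b': {'val': 41}, 'z': [14, 9, 1]}  # -> d = {'b': {'val': 41}, 'z': [14, 9, 1]}
result = d['b']['val'] + d['z'][0]  # -> result = 55

Answer: 55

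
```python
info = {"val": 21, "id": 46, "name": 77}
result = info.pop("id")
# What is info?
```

Answer: {'val': 21, 'name': 77}

Derivation:
Trace (tracking info):
info = {'val': 21, 'id': 46, 'name': 77}  # -> info = {'val': 21, 'id': 46, 'name': 77}
result = info.pop('id')  # -> result = 46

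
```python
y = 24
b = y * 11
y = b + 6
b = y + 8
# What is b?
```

Answer: 278

Derivation:
Trace (tracking b):
y = 24  # -> y = 24
b = y * 11  # -> b = 264
y = b + 6  # -> y = 270
b = y + 8  # -> b = 278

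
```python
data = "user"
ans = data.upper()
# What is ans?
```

Trace (tracking ans):
data = 'user'  # -> data = 'user'
ans = data.upper()  # -> ans = 'USER'

Answer: 'USER'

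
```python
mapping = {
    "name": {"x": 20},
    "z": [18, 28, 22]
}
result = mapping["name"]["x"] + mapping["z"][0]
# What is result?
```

Answer: 38

Derivation:
Trace (tracking result):
mapping = {'name': {'x': 20}, 'z': [18, 28, 22]}  # -> mapping = {'name': {'x': 20}, 'z': [18, 28, 22]}
result = mapping['name']['x'] + mapping['z'][0]  # -> result = 38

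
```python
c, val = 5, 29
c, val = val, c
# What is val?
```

Answer: 5

Derivation:
Trace (tracking val):
c, val = (5, 29)  # -> c = 5, val = 29
c, val = (val, c)  # -> c = 29, val = 5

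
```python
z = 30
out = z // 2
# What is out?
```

Trace (tracking out):
z = 30  # -> z = 30
out = z // 2  # -> out = 15

Answer: 15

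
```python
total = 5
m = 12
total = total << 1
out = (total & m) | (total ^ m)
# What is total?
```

Answer: 10

Derivation:
Trace (tracking total):
total = 5  # -> total = 5
m = 12  # -> m = 12
total = total << 1  # -> total = 10
out = total & m | total ^ m  # -> out = 14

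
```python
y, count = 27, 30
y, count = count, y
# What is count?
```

Answer: 27

Derivation:
Trace (tracking count):
y, count = (27, 30)  # -> y = 27, count = 30
y, count = (count, y)  # -> y = 30, count = 27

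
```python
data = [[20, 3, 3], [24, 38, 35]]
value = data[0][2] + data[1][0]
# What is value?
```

Trace (tracking value):
data = [[20, 3, 3], [24, 38, 35]]  # -> data = [[20, 3, 3], [24, 38, 35]]
value = data[0][2] + data[1][0]  # -> value = 27

Answer: 27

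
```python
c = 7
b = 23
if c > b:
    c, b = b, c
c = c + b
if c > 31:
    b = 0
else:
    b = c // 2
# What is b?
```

Answer: 15

Derivation:
Trace (tracking b):
c = 7  # -> c = 7
b = 23  # -> b = 23
if c > b:  # condition is False
c = c + b  # -> c = 30
if c > 31:  # condition is False
else:
    b = c // 2  # -> b = 15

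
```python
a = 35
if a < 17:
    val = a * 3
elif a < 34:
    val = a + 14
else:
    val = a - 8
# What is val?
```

Trace (tracking val):
a = 35  # -> a = 35
if a < 17:  # condition is False
elif a < 34:  # condition is False
else:
    val = a - 8  # -> val = 27

Answer: 27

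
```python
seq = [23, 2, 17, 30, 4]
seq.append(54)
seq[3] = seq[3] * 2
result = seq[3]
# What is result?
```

Answer: 60

Derivation:
Trace (tracking result):
seq = [23, 2, 17, 30, 4]  # -> seq = [23, 2, 17, 30, 4]
seq.append(54)  # -> seq = [23, 2, 17, 30, 4, 54]
seq[3] = seq[3] * 2  # -> seq = [23, 2, 17, 60, 4, 54]
result = seq[3]  # -> result = 60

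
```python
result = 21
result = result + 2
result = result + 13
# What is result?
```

Trace (tracking result):
result = 21  # -> result = 21
result = result + 2  # -> result = 23
result = result + 13  # -> result = 36

Answer: 36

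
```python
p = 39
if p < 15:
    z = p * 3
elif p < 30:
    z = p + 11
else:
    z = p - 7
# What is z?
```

Answer: 32

Derivation:
Trace (tracking z):
p = 39  # -> p = 39
if p < 15:  # condition is False
elif p < 30:  # condition is False
else:
    z = p - 7  # -> z = 32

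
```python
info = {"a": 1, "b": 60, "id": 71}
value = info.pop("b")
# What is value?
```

Trace (tracking value):
info = {'a': 1, 'b': 60, 'id': 71}  # -> info = {'a': 1, 'b': 60, 'id': 71}
value = info.pop('b')  # -> value = 60

Answer: 60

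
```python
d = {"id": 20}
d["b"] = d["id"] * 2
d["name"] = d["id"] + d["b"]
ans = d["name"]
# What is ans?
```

Trace (tracking ans):
d = {'id': 20}  # -> d = {'id': 20}
d['b'] = d['id'] * 2  # -> d = {'id': 20, 'b': 40}
d['name'] = d['id'] + d['b']  # -> d = {'id': 20, 'b': 40, 'name': 60}
ans = d['name']  # -> ans = 60

Answer: 60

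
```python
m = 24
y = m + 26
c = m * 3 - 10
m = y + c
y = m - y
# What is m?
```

Trace (tracking m):
m = 24  # -> m = 24
y = m + 26  # -> y = 50
c = m * 3 - 10  # -> c = 62
m = y + c  # -> m = 112
y = m - y  # -> y = 62

Answer: 112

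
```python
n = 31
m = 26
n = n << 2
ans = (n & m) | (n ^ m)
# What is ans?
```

Answer: 126

Derivation:
Trace (tracking ans):
n = 31  # -> n = 31
m = 26  # -> m = 26
n = n << 2  # -> n = 124
ans = n & m | n ^ m  # -> ans = 126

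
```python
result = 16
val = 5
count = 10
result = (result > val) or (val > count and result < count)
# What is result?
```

Answer: True

Derivation:
Trace (tracking result):
result = 16  # -> result = 16
val = 5  # -> val = 5
count = 10  # -> count = 10
result = result > val or (val > count and result < count)  # -> result = True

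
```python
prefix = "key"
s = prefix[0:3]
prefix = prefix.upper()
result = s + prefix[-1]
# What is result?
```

Answer: 'keyY'

Derivation:
Trace (tracking result):
prefix = 'key'  # -> prefix = 'key'
s = prefix[0:3]  # -> s = 'key'
prefix = prefix.upper()  # -> prefix = 'KEY'
result = s + prefix[-1]  # -> result = 'keyY'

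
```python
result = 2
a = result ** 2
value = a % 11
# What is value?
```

Answer: 4

Derivation:
Trace (tracking value):
result = 2  # -> result = 2
a = result ** 2  # -> a = 4
value = a % 11  # -> value = 4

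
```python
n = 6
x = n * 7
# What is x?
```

Answer: 42

Derivation:
Trace (tracking x):
n = 6  # -> n = 6
x = n * 7  # -> x = 42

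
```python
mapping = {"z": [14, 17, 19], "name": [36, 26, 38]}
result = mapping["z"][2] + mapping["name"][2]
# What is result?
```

Trace (tracking result):
mapping = {'z': [14, 17, 19], 'name': [36, 26, 38]}  # -> mapping = {'z': [14, 17, 19], 'name': [36, 26, 38]}
result = mapping['z'][2] + mapping['name'][2]  # -> result = 57

Answer: 57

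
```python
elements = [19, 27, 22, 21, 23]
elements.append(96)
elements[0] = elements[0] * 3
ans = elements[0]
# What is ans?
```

Trace (tracking ans):
elements = [19, 27, 22, 21, 23]  # -> elements = [19, 27, 22, 21, 23]
elements.append(96)  # -> elements = [19, 27, 22, 21, 23, 96]
elements[0] = elements[0] * 3  # -> elements = [57, 27, 22, 21, 23, 96]
ans = elements[0]  # -> ans = 57

Answer: 57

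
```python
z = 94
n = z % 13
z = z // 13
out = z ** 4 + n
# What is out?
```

Answer: 2404

Derivation:
Trace (tracking out):
z = 94  # -> z = 94
n = z % 13  # -> n = 3
z = z // 13  # -> z = 7
out = z ** 4 + n  # -> out = 2404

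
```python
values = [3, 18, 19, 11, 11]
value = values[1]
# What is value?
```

Trace (tracking value):
values = [3, 18, 19, 11, 11]  # -> values = [3, 18, 19, 11, 11]
value = values[1]  # -> value = 18

Answer: 18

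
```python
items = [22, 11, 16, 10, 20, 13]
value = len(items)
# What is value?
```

Trace (tracking value):
items = [22, 11, 16, 10, 20, 13]  # -> items = [22, 11, 16, 10, 20, 13]
value = len(items)  # -> value = 6

Answer: 6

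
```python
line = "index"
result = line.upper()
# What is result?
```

Trace (tracking result):
line = 'index'  # -> line = 'index'
result = line.upper()  # -> result = 'INDEX'

Answer: 'INDEX'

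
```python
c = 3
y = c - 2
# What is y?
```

Answer: 1

Derivation:
Trace (tracking y):
c = 3  # -> c = 3
y = c - 2  # -> y = 1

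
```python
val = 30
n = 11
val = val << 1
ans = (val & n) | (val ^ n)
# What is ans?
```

Trace (tracking ans):
val = 30  # -> val = 30
n = 11  # -> n = 11
val = val << 1  # -> val = 60
ans = val & n | val ^ n  # -> ans = 63

Answer: 63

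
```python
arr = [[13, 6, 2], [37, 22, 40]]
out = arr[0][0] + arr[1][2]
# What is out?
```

Answer: 53

Derivation:
Trace (tracking out):
arr = [[13, 6, 2], [37, 22, 40]]  # -> arr = [[13, 6, 2], [37, 22, 40]]
out = arr[0][0] + arr[1][2]  # -> out = 53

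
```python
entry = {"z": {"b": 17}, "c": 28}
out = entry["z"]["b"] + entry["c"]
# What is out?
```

Trace (tracking out):
entry = {'z': {'b': 17}, 'c': 28}  # -> entry = {'z': {'b': 17}, 'c': 28}
out = entry['z']['b'] + entry['c']  # -> out = 45

Answer: 45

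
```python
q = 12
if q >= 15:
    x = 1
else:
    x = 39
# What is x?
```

Trace (tracking x):
q = 12  # -> q = 12
if q >= 15:  # condition is False
else:
    x = 39  # -> x = 39

Answer: 39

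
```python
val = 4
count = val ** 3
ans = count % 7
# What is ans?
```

Trace (tracking ans):
val = 4  # -> val = 4
count = val ** 3  # -> count = 64
ans = count % 7  # -> ans = 1

Answer: 1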